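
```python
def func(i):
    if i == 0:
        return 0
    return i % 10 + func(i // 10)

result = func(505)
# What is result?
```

Sum of digits of 505: 5 + 0 + 5 = 10

Answer: 10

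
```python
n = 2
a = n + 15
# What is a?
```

Trace:
`n = 2` → n = 2
`a = n + 15` → a = 17
So a = 17

Answer: 17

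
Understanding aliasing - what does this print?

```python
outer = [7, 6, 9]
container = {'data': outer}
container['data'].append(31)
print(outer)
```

Key concept: dict holds reference to list.
Step by step:
`outer = [7, 6, 9]` → outer = [7, 6, 9]
`container = {'data': outer}` → container = {'data': [7, 6, 9]}
`container['data'].append(31)` → outer = [7, 6, 9, 31]; container = {'data': [7, 6, 9, 31]}
`print(outer)` → prints [7, 6, 9, 31]

Answer: [7, 6, 9, 31]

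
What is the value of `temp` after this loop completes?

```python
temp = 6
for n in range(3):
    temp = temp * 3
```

Multiply by 3, 3 times: 6 * 3^3 = 162
`temp` takes the values: 6 → 18 → 54 → 162

Answer: 162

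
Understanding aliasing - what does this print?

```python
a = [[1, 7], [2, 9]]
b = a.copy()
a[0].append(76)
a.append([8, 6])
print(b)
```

Key concept: shallow copy with nested lists.
Step by step:
`a = [[1, 7], [2, 9]]` → a = [[1, 7], [2, 9]]
`b = a.copy()` → b = [[1, 7], [2, 9]]
`a[0].append(76)` → a = [[1, 7, 76], [2, 9]]; b = [[1, 7, 76], [2, 9]]
`a.append([8, 6])` → a = [[1, 7, 76], [2, 9], [8, 6]]
`print(b)` → prints [[1, 7, 76], [2, 9]]

Answer: [[1, 7, 76], [2, 9]]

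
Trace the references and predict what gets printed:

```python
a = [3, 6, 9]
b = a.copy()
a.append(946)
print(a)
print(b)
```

Key concept: list.copy() creates independent copy.
Step by step:
`a = [3, 6, 9]` → a = [3, 6, 9]
`b = a.copy()` → b = [3, 6, 9]
`a.append(946)` → a = [3, 6, 9, 946]
`print(a)` → prints [3, 6, 9, 946]
`print(b)` → prints [3, 6, 9]

Answer:
[3, 6, 9, 946]
[3, 6, 9]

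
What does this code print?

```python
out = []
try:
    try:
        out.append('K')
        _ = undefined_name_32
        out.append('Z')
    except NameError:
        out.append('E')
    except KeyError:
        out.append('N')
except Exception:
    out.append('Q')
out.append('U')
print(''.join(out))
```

Execution trace: 'K' (inner try body) → 'E' (inner except NameError) → 'U' (after the try/except). Output: KEU

Answer: KEU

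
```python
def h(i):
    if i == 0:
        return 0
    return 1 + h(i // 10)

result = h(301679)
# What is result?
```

Count of digits of 301679: 6

Answer: 6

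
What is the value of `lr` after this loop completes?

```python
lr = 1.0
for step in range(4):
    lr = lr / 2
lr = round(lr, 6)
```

Halving LR 4 times: 1 / 2^4
`lr` takes the values: 1.0 → 0.5 → 0.25 → 0.125 → 0.0625

Answer: 0.0625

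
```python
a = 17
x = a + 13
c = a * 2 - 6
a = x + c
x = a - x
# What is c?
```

Trace:
`a = 17` → a = 17
`x = a + 13` → x = 30
`c = a * 2 - 6` → c = 28
`a = x + c` → a = 58
`x = a - x` → x = 28
So c = 28

Answer: 28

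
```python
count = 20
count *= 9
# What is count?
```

Trace:
`count = 20` → count = 20
`count *= 9` → count = 180
So count = 180

Answer: 180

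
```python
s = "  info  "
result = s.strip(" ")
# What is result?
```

Trace:
`s = "  info  "` → s = '  info  '
`result = s.strip(" ")` → result = 'info'
So result = 'info'

Answer: 'info'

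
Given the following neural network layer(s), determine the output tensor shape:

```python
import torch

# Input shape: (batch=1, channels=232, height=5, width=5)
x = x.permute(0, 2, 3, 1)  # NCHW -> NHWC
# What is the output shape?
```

Input: (1, 232, 5, 5) -> Output: (1, 5, 5, 232)

Answer: (1, 5, 5, 232)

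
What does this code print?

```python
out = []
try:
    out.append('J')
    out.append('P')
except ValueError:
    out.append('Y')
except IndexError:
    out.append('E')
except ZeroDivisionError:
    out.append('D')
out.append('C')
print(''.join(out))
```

Execution trace: 'J' (try body) → 'P' (try body, no exception) → 'C' (after the try/except). Output: JPC

Answer: JPC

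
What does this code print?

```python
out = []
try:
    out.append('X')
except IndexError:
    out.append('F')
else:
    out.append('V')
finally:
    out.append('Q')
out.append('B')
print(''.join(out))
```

Execution trace: 'X' (try body, no exception) → 'V' (else) → 'Q' (finally) → 'B' (after the try/except). Output: XVQB

Answer: XVQB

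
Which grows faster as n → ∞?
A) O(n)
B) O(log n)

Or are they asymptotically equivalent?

O(n) vs O(log n): Higher order terms dominate.

Answer: A) O(n) grows faster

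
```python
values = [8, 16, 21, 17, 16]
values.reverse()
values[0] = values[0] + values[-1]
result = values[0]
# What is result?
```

Trace:
`values = [8, 16, 21, 17, 16]` → values = [8, 16, 21, 17, 16]
`values.reverse()` → values = [16, 17, 21, 16, 8]
`values[0] = values[0] + values[-1]` → values = [24, 17, 21, 16, 8]
`result = values[0]` → result = 24
So result = 24

Answer: 24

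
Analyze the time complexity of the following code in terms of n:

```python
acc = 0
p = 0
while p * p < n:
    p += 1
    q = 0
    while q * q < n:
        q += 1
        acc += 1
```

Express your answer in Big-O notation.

Each loop level contributes: √n × √n. Multiplying the contributions gives O(n).

Answer: O(n)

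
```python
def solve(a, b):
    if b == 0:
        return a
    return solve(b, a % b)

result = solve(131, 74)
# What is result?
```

solve(131, 74) -> solve(74, 57) -> solve(57, 17) -> solve(17, 6) -> solve(6, 5) -> solve(5, 1) -> solve(1, 0) -> 1

Answer: 1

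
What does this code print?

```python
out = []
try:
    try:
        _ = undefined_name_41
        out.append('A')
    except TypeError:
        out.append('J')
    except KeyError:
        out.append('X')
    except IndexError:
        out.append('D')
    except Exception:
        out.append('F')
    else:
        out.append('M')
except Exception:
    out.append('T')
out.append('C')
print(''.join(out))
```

Execution trace: 'F' (inner except Exception) → 'C' (after the try/except). Output: FC

Answer: FC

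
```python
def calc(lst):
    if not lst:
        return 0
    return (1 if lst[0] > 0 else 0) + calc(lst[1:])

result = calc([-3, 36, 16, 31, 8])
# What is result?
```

Count of positive elements in [-3, 36, 16, 31, 8] = 4

Answer: 4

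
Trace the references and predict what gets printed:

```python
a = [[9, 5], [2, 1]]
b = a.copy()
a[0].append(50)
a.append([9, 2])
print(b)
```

Key concept: shallow copy with nested lists.
Step by step:
`a = [[9, 5], [2, 1]]` → a = [[9, 5], [2, 1]]
`b = a.copy()` → b = [[9, 5], [2, 1]]
`a[0].append(50)` → a = [[9, 5, 50], [2, 1]]; b = [[9, 5, 50], [2, 1]]
`a.append([9, 2])` → a = [[9, 5, 50], [2, 1], [9, 2]]
`print(b)` → prints [[9, 5, 50], [2, 1]]

Answer: [[9, 5, 50], [2, 1]]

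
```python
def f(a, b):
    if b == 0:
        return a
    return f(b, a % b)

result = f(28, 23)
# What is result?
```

f(28, 23) -> f(23, 5) -> f(5, 3) -> f(3, 2) -> f(2, 1) -> f(1, 0) -> 1

Answer: 1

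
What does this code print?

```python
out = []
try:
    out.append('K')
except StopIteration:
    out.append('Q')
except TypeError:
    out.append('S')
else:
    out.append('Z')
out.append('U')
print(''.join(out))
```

Execution trace: 'K' (try body, no exception) → 'Z' (else) → 'U' (after the try/except). Output: KZU

Answer: KZU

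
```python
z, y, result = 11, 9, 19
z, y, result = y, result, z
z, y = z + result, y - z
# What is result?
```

Trace:
`z, y, result = 11, 9, 19` → z = 11; y = 9; result = 19
`z, y, result = y, result, z` → z = 9; y = 19; result = 11
`z, y = z + result, y - z` → z = 20; y = 10
So result = 11

Answer: 11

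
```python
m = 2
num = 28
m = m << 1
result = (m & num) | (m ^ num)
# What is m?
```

Trace:
`m = 2` → m = 2
`num = 28` → num = 28
`m = m << 1` → m = 4
`result = (m & num) | (m ^ num)` → result = 28
So m = 4

Answer: 4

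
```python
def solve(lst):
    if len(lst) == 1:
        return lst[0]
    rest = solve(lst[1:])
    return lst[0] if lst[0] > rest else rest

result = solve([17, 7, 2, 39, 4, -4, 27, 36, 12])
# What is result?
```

Recursive max over [17, 7, 2, 39, 4, -4, 27, 36, 12] = 39

Answer: 39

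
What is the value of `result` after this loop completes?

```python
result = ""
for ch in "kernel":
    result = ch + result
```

Reverse 'kernel'
`result` takes the values: "" → "k" → "ek" → "rek" → "nrek" → "enrek" → "lenrek"

Answer: "lenrek"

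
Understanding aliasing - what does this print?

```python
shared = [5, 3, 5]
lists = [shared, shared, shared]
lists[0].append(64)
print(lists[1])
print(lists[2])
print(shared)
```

Key concept: list of same reference.
Step by step:
`shared = [5, 3, 5]` → shared = [5, 3, 5]
`lists = [shared, shared, shared]` → lists = [[5, 3, 5], [5, 3, 5], [5, 3, 5]]
`lists[0].append(64)` → shared = [5, 3, 5, 64]; lists = [[5, 3, 5, 64], [5, 3, 5, 64], [5, 3, 5, 64]]
`print(lists[1])` → prints [5, 3, 5, 64]
`print(lists[2])` → prints [5, 3, 5, 64]
`print(shared)` → prints [5, 3, 5, 64]

Answer:
[5, 3, 5, 64]
[5, 3, 5, 64]
[5, 3, 5, 64]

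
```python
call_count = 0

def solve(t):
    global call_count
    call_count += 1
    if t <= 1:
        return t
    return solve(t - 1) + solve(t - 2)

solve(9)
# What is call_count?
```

Calls(t) = 1 + Calls(t-1) + Calls(t-2); Calls(0)=Calls(1)=1. For t=9 this gives 109.

Answer: 109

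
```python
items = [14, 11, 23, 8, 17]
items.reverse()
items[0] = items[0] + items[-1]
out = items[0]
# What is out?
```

Trace:
`items = [14, 11, 23, 8, 17]` → items = [14, 11, 23, 8, 17]
`items.reverse()` → items = [17, 8, 23, 11, 14]
`items[0] = items[0] + items[-1]` → items = [31, 8, 23, 11, 14]
`out = items[0]` → out = 31
So out = 31

Answer: 31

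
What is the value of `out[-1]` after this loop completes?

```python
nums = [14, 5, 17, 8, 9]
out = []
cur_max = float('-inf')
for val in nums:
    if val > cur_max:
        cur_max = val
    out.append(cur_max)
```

Running max ends at 17
`out` takes the values: [] → [14] → [14, 14] → [14, 14, 17] → [14, 14, 17, 17] → [14, 14, 17, 17, 17]
So `out[-1]` = 17

Answer: 17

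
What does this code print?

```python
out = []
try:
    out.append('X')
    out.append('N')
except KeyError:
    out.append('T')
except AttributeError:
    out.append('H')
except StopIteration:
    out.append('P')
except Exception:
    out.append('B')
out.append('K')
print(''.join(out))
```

Execution trace: 'X' (try body) → 'N' (try body, no exception) → 'K' (after the try/except). Output: XNK

Answer: XNK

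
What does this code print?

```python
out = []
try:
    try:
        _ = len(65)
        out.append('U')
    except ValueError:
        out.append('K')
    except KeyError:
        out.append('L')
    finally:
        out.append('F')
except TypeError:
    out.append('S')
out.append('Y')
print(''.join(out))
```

Execution trace: 'F' (finally) → 'S' (outer except TypeError) → 'Y' (after the try/except). Output: FSY

Answer: FSY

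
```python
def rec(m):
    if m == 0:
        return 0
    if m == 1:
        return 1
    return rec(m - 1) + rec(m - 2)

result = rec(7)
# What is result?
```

Build up from base cases: rec(0)=0, rec(1)=1, rec(2)=1, rec(3)=2, rec(4)=3, rec(5)=5, rec(6)=8, ..., rec(7)=13

Answer: 13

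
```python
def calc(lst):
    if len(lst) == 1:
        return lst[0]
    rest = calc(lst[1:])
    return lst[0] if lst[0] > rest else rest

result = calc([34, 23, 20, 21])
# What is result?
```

Recursive max over [34, 23, 20, 21] = 34

Answer: 34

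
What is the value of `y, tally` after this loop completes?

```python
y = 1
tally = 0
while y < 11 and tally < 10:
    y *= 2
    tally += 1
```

Double until >= 11 or 10 iterations
`y, tally` takes the values: (1, 0) → (2, 0) → (2, 1) → (4, 1) → (4, 2) → (8, 2) → (8, 3) → (16, 3) → (16, 4)

Answer: 16, 4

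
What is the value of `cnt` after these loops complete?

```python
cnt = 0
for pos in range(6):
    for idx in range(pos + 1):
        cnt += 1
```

Triangle: 1 + 2 + ... + 6
`cnt` takes the values: 0 → 1 → 2 → 3 → 4 → 5 → 6 → 7 → 8 → 9 → 10 → 11 → 12 → 13 → 14 → 15 → 16 → 17 → 18 → 19 → 20 → 21

Answer: 21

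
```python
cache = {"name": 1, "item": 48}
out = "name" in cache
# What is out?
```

Trace:
`cache = {"name": 1, "item": 48}` → cache = {'name': 1, 'item': 48}
`out = "name" in cache` → out = True
So out = True

Answer: True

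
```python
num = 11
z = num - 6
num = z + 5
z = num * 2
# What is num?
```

Trace:
`num = 11` → num = 11
`z = num - 6` → z = 5
`num = z + 5` → num = 10
`z = num * 2` → z = 20
So num = 10

Answer: 10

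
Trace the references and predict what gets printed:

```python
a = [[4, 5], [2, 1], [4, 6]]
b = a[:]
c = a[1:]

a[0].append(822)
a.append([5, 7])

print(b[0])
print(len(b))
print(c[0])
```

Key concept: slice with nested mutation.
Step by step:
`a = [[4, 5], [2, 1], [4, 6]]` → a = [[4, 5], [2, 1], [4, 6]]
`b = a[:]` → b = [[4, 5], [2, 1], [4, 6]]
`c = a[1:]` → c = [[2, 1], [4, 6]]
`a[0].append(822)` → a = [[4, 5, 822], [2, 1], [4, 6]]; b = [[4, 5, 822], [2, 1], [4, 6]]
`a.append([5, 7])` → a = [[4, 5, 822], [2, 1], [4, 6], [5, 7]]
`print(b[0])` → prints [4, 5, 822]
`print(len(b))` → prints 3
`print(c[0])` → prints [2, 1]

Answer:
[4, 5, 822]
3
[2, 1]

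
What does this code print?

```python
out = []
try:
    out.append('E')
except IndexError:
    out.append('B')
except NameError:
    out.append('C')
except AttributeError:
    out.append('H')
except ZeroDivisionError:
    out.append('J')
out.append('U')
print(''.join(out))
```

Execution trace: 'E' (try body, no exception) → 'U' (after the try/except). Output: EU

Answer: EU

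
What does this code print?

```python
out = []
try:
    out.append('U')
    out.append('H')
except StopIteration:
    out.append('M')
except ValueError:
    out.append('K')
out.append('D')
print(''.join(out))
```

Execution trace: 'U' (try body) → 'H' (try body, no exception) → 'D' (after the try/except). Output: UHD

Answer: UHD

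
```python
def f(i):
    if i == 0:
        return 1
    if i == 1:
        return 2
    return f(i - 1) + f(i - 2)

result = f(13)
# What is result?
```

Build up from base cases: f(0)=1, f(1)=2, f(2)=3, f(3)=5, f(4)=8, f(5)=13, f(6)=21, ..., f(13)=610

Answer: 610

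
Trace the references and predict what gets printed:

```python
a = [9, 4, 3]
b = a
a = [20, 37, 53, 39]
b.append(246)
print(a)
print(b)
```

Key concept: rebinding vs mutation: a is rebound to a new list, b still points at the original.
Step by step:
`a = [9, 4, 3]` → a = [9, 4, 3]
`b = a` → b = [9, 4, 3] (same object as a)
`a = [20, 37, 53, 39]` → a = [20, 37, 53, 39]
`b.append(246)` → b = [9, 4, 3, 246]
`print(a)` → prints [20, 37, 53, 39]
`print(b)` → prints [9, 4, 3, 246]

Answer:
[20, 37, 53, 39]
[9, 4, 3, 246]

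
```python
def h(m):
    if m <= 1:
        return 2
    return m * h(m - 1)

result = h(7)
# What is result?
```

h(7) = 7 * 6 * 5 * 4 * 3 * 2 * 2 = 10080

Answer: 10080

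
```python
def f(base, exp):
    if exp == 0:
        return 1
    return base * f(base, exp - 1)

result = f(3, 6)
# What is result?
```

f(3, 6) = 3 * 3 * 3 * 3 * 3 * 3 = 729

Answer: 729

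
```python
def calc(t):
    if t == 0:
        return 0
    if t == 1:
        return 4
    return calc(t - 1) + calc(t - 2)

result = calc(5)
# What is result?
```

Build up from base cases: calc(0)=0, calc(1)=4, calc(2)=4, calc(3)=8, calc(4)=12, calc(5)=20

Answer: 20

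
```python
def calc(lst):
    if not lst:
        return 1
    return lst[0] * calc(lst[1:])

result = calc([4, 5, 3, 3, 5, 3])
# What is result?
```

Product over [4, 5, 3, 3, 5, 3] = 4 * 5 * 3 * 3 * 5 * 3 = 2700

Answer: 2700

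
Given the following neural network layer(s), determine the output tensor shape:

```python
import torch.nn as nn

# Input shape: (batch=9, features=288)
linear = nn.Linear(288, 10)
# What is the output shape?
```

Input: (9, 288) -> Output: (9, 10)

Answer: (9, 10)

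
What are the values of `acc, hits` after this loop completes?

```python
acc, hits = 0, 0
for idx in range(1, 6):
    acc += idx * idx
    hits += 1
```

Sum of squares and count
`acc, hits` takes the values: (0, 0) → (1, 0) → (1, 1) → (5, 1) → (5, 2) → (14, 2) → (14, 3) → (30, 3) → (30, 4) → (55, 4) → (55, 5)

Answer: 55, 5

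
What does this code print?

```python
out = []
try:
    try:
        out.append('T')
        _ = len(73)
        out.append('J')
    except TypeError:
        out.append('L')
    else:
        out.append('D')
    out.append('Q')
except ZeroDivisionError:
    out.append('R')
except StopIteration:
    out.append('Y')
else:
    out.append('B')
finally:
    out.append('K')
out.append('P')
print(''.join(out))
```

Execution trace: 'T' (inner try body) → 'L' (inner except TypeError) → 'Q' (try body, no exception) → 'B' (else) → 'K' (finally) → 'P' (after the try/except). Output: TLQBKP

Answer: TLQBKP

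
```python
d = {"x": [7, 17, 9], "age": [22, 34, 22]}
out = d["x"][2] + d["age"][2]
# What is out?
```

Trace:
`d = {"x": [7, 17, 9], "age": [22, 34, 22]}` → d = {'x': [7, 17, 9], 'age': [22, 34, 22]}
`out = d["x"][2] + d["age"][2]` → out = 31
So out = 31

Answer: 31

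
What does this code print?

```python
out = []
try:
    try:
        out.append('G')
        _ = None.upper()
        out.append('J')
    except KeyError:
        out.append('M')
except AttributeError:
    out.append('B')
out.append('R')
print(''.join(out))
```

Execution trace: 'G' (try body) → 'B' (outer except AttributeError) → 'R' (after the try/except). Output: GBR

Answer: GBR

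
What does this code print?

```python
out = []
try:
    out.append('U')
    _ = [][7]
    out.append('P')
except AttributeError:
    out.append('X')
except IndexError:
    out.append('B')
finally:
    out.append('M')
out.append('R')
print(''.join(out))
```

Execution trace: 'U' (try body) → 'B' (except IndexError) → 'M' (finally) → 'R' (after the try/except). Output: UBMR

Answer: UBMR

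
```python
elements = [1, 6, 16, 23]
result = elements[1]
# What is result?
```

Trace:
`elements = [1, 6, 16, 23]` → elements = [1, 6, 16, 23]
`result = elements[1]` → result = 6
So result = 6

Answer: 6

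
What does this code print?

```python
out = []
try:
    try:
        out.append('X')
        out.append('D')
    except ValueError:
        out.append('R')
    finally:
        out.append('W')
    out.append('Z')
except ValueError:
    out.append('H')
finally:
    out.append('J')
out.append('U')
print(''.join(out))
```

Execution trace: 'X' (inner try body) → 'D' (inner try body, no exception) → 'W' (inner finally) → 'Z' (try body, no exception) → 'J' (finally) → 'U' (after the try/except). Output: XDWZJU

Answer: XDWZJU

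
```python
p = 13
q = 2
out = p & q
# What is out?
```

Trace:
`p = 13` → p = 13
`q = 2` → q = 2
`out = p & q` → out = 0
So out = 0

Answer: 0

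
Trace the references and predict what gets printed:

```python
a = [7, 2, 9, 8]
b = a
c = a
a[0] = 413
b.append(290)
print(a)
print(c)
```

Key concept: multiple aliases.
Step by step:
`a = [7, 2, 9, 8]` → a = [7, 2, 9, 8]
`b = a` → b = [7, 2, 9, 8] (same object as a)
`c = a` → c = [7, 2, 9, 8] (same object as a, b)
`a[0] = 413` → a = [413, 2, 9, 8] (same object as b, c); b = [413, 2, 9, 8] (same object as a, c); c = [413, 2, 9, 8] (same object as a, b)
`b.append(290)` → a = [413, 2, 9, 8, 290] (same object as b, c); b = [413, 2, 9, 8, 290] (same object as a, c); c = [413, 2, 9, 8, 290] (same object as a, b)
`print(a)` → prints [413, 2, 9, 8, 290]
`print(c)` → prints [413, 2, 9, 8, 290]

Answer:
[413, 2, 9, 8, 290]
[413, 2, 9, 8, 290]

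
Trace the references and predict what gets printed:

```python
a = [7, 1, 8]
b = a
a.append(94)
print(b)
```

Key concept: basic list aliasing.
Step by step:
`a = [7, 1, 8]` → a = [7, 1, 8]
`b = a` → b = [7, 1, 8] (same object as a)
`a.append(94)` → a = [7, 1, 8, 94] (same object as b); b = [7, 1, 8, 94] (same object as a)
`print(b)` → prints [7, 1, 8, 94]

Answer: [7, 1, 8, 94]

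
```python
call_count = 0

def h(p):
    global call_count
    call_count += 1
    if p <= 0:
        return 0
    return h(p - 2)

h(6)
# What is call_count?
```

Linear recursion stepping by 2: 4 calls from p=6 down to ≤0.

Answer: 4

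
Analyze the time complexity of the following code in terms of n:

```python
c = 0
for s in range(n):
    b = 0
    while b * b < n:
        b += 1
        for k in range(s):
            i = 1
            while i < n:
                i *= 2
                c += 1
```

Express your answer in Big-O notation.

Each loop level contributes: n × √n × n × log n. Multiplying the contributions gives O(n^2√n log n).

Answer: O(n^2√n log n)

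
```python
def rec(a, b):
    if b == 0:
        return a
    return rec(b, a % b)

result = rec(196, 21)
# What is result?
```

rec(196, 21) -> rec(21, 7) -> rec(7, 0) -> 7

Answer: 7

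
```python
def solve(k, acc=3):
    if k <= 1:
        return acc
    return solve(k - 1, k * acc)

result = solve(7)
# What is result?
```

Accumulator trace (n, acc): (7, 3) -> (6, 21) -> (5, 126) -> (4, 630) -> (3, 2520) -> (2, 7560) -> (1, 15120) -> return 15120

Answer: 15120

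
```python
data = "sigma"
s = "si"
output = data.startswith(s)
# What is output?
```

Trace:
`data = "sigma"` → data = 'sigma'
`s = "si"` → s = 'si'
`output = data.startswith(s)` → output = True
So output = True

Answer: True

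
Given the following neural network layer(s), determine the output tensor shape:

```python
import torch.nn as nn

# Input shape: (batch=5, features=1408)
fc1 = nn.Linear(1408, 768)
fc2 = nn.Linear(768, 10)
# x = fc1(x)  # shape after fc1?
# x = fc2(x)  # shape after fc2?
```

Input: (5, 1408) -> after fc1: (5, 768) -> Output: (5, 10)

Answer: (5, 10)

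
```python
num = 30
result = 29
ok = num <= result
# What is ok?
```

Trace:
`num = 30` → num = 30
`result = 29` → result = 29
`ok = num <= result` → ok = False
So ok = False

Answer: False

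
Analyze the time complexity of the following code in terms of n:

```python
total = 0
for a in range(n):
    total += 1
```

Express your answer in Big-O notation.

Each loop level contributes: n. Multiplying the contributions gives O(n).

Answer: O(n)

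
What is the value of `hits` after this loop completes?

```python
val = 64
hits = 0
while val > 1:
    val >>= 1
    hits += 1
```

Count right shifts until 1
`hits` takes the values: 0 → 1 → 2 → 3 → 4 → 5 → 6

Answer: 6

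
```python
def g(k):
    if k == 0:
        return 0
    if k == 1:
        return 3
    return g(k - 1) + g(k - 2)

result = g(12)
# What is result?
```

Build up from base cases: g(0)=0, g(1)=3, g(2)=3, g(3)=6, g(4)=9, g(5)=15, g(6)=24, ..., g(12)=432

Answer: 432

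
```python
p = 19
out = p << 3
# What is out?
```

Trace:
`p = 19` → p = 19
`out = p << 3` → out = 152
So out = 152

Answer: 152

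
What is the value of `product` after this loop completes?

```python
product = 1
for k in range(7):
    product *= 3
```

3^7 = 2187
`product` takes the values: 1 → 3 → 9 → 27 → 81 → 243 → 729 → 2187

Answer: 2187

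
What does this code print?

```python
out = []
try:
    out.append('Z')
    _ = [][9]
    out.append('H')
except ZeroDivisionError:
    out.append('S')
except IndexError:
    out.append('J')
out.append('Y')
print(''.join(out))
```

Execution trace: 'Z' (try body) → 'J' (except IndexError) → 'Y' (after the try/except). Output: ZJY

Answer: ZJY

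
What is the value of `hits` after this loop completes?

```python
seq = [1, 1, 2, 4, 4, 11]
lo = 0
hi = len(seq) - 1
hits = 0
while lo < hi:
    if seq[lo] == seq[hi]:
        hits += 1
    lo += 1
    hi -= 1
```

Count matching pairs from ends
`hits` takes the values: 0

Answer: 0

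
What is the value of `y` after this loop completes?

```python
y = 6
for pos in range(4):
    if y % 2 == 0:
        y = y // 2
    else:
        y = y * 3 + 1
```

Collatz-style transformation from 6
`y` takes the values: 6 → 3 → 10 → 5 → 16

Answer: 16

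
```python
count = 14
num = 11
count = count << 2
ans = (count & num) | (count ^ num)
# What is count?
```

Trace:
`count = 14` → count = 14
`num = 11` → num = 11
`count = count << 2` → count = 56
`ans = (count & num) | (count ^ num)` → ans = 59
So count = 56

Answer: 56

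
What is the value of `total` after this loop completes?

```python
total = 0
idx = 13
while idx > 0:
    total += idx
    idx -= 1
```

Sum 13 down to 1
`total` takes the values: 0 → 13 → 25 → 36 → 46 → 55 → 63 → 70 → 76 → 81 → 85 → 88 → 90 → 91

Answer: 91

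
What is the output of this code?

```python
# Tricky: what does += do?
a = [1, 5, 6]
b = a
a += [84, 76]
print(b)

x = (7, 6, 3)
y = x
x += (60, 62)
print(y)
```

Key concept: += behavior differs for mutable vs immutable.
Step by step:
`a = [1, 5, 6]` → a = [1, 5, 6]
`b = a` → b = [1, 5, 6] (same object as a)
`a += [84, 76]` → a = [1, 5, 6, 84, 76] (same object as b); b = [1, 5, 6, 84, 76] (same object as a)
`print(b)` → prints [1, 5, 6, 84, 76]
`x = (7, 6, 3)` → x = (7, 6, 3)
`y = x` → y = (7, 6, 3)
`x += (60, 62)` → x = (7, 6, 3, 60, 62)
`print(y)` → prints (7, 6, 3)

Answer:
[1, 5, 6, 84, 76]
(7, 6, 3)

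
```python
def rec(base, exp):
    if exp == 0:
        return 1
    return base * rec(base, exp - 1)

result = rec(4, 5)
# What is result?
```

rec(4, 5) = 4 * 4 * 4 * 4 * 4 = 1024

Answer: 1024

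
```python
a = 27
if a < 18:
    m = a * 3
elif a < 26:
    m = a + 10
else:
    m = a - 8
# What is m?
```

Trace:
`a = 27` → a = 27
`if a < 18: ...` → a < 18 is False, a < 26 is False, take else branch → m = 19
So m = 19

Answer: 19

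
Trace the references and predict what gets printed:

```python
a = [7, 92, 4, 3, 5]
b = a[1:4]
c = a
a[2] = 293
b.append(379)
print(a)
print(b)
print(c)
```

Key concept: slice vs alias.
Step by step:
`a = [7, 92, 4, 3, 5]` → a = [7, 92, 4, 3, 5]
`b = a[1:4]` → b = [92, 4, 3]
`c = a` → c = [7, 92, 4, 3, 5] (same object as a)
`a[2] = 293` → a = [7, 92, 293, 3, 5] (same object as c); c = [7, 92, 293, 3, 5] (same object as a)
`b.append(379)` → b = [92, 4, 3, 379]
`print(a)` → prints [7, 92, 293, 3, 5]
`print(b)` → prints [92, 4, 3, 379]
`print(c)` → prints [7, 92, 293, 3, 5]

Answer:
[7, 92, 293, 3, 5]
[92, 4, 3, 379]
[7, 92, 293, 3, 5]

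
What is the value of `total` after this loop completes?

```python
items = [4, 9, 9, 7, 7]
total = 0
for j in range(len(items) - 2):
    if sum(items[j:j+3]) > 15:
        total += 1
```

Count windows with sum > 15
`total` takes the values: 0 → 1 → 2 → 3

Answer: 3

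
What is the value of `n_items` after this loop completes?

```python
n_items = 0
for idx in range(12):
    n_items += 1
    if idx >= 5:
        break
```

Loop breaks when idx reaches 5, n_items is 6
`n_items` takes the values: 0 → 1 → 2 → 3 → 4 → 5 → 6

Answer: 6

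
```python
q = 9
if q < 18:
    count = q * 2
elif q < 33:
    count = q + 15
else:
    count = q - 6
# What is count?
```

Trace:
`q = 9` → q = 9
`if q < 18: ...` → q < 18 is True → count = 18
So count = 18

Answer: 18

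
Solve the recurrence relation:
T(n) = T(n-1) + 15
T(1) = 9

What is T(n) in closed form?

Unrolling: T(n) = T(1) + 15·(n-1) = 9 + 15(n-1) = 15n - 6.

Answer: T(n) = 15n - 6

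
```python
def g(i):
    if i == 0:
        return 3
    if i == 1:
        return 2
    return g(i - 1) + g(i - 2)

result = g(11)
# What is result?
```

Build up from base cases: g(0)=3, g(1)=2, g(2)=5, g(3)=7, g(4)=12, g(5)=19, g(6)=31, ..., g(11)=343

Answer: 343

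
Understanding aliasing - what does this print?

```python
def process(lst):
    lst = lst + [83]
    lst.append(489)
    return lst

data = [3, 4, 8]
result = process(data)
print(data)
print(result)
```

Key concept: rebinding parameter vs mutation.
Step by step:
`data = [3, 4, 8]` → data = [3, 4, 8]
`result = process(data)` → result = [3, 4, 8, 83, 489]
`print(data)` → prints [3, 4, 8]
`print(result)` → prints [3, 4, 8, 83, 489]

Answer:
[3, 4, 8]
[3, 4, 8, 83, 489]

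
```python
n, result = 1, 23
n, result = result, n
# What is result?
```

Trace:
`n, result = 1, 23` → n = 1; result = 23
`n, result = result, n` → n = 23; result = 1
So result = 1

Answer: 1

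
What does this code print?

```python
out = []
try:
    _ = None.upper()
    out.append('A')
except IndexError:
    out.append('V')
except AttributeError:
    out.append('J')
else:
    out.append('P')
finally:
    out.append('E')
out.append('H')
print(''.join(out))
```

Execution trace: 'J' (except AttributeError) → 'E' (finally) → 'H' (after the try/except). Output: JEH

Answer: JEH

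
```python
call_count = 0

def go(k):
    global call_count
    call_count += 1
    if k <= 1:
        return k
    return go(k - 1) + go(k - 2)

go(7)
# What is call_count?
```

Calls(k) = 1 + Calls(k-1) + Calls(k-2); Calls(0)=Calls(1)=1. For k=7 this gives 41.

Answer: 41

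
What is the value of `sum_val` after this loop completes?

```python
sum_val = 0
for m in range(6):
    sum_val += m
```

Sum of 0 to 5 = 15
`sum_val` takes the values: 0 → 1 → 3 → 6 → 10 → 15

Answer: 15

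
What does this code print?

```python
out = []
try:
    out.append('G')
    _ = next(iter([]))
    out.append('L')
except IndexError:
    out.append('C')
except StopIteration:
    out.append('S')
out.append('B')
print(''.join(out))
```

Execution trace: 'G' (try body) → 'S' (except StopIteration) → 'B' (after the try/except). Output: GSB

Answer: GSB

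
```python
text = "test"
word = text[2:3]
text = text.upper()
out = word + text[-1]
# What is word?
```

Trace:
`text = "test"` → text = 'test'
`word = text[2:3]` → word = 's'
`text = text.upper()` → text = 'TEST'
`out = word + text[-1]` → out = 'sT'
So word = 's'

Answer: 's'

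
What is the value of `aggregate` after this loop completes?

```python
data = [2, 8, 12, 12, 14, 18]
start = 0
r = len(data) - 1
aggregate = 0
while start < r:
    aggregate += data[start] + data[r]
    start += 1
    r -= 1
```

Sum of pairs from ends
`aggregate` takes the values: 0 → 20 → 42 → 66

Answer: 66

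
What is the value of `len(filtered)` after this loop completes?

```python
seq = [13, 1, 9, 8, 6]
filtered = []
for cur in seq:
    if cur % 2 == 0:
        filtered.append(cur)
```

Count even numbers in [13, 1, 9, 8, 6]
`filtered` takes the values: [] → [8] → [8, 6]
So `len(filtered)` = 2

Answer: 2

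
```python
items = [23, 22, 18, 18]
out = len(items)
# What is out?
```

Trace:
`items = [23, 22, 18, 18]` → items = [23, 22, 18, 18]
`out = len(items)` → out = 4
So out = 4

Answer: 4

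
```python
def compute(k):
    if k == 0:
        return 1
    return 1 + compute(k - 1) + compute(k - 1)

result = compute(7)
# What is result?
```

compute(k) = 1 + 2·compute(k-1), compute(0)=1. Closed form: (1+1)·2^7 - 1 = 255.

Answer: 255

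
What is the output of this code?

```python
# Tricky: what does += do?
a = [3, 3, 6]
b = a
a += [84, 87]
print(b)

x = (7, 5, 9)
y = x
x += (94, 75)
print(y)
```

Key concept: += behavior differs for mutable vs immutable.
Step by step:
`a = [3, 3, 6]` → a = [3, 3, 6]
`b = a` → b = [3, 3, 6] (same object as a)
`a += [84, 87]` → a = [3, 3, 6, 84, 87] (same object as b); b = [3, 3, 6, 84, 87] (same object as a)
`print(b)` → prints [3, 3, 6, 84, 87]
`x = (7, 5, 9)` → x = (7, 5, 9)
`y = x` → y = (7, 5, 9)
`x += (94, 75)` → x = (7, 5, 9, 94, 75)
`print(y)` → prints (7, 5, 9)

Answer:
[3, 3, 6, 84, 87]
(7, 5, 9)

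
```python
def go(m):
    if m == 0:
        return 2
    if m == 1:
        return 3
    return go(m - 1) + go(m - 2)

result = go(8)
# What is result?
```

Build up from base cases: go(0)=2, go(1)=3, go(2)=5, go(3)=8, go(4)=13, go(5)=21, go(6)=34, ..., go(8)=89

Answer: 89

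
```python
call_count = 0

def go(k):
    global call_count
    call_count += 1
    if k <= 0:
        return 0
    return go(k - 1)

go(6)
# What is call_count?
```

Linear recursion stepping by 1: 7 calls from k=6 down to ≤0.

Answer: 7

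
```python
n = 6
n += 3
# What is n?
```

Trace:
`n = 6` → n = 6
`n += 3` → n = 9
So n = 9

Answer: 9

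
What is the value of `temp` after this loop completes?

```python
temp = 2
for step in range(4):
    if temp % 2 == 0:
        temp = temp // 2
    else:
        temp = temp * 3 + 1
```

Collatz-style transformation from 2
`temp` takes the values: 2 → 1 → 4 → 2 → 1

Answer: 1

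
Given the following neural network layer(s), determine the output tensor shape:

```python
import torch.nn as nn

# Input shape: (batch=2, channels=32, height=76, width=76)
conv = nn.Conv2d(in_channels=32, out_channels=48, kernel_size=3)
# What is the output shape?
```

Input: (2, 32, 76, 76) -> Output: (2, 48, 74, 74)

Answer: (2, 48, 74, 74)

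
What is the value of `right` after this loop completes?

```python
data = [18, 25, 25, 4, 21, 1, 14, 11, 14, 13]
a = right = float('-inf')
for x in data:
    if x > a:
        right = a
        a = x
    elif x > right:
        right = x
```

Second largest (with repeats) in [18, 25, 25, 4, 21, 1, 14, 11, 14, 13]
`right` takes the values: -inf → 18 → 25

Answer: 25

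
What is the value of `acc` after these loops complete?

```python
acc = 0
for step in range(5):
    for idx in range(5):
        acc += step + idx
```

Sum of all step+idx for step,idx in 5x5
`acc` takes the values: 0 → 1 → 3 → 6 → 10 → 11 → 13 → 16 → 20 → 25 → 27 → 30 → 34 → 39 → 45 → 48 → 52 → 57 → 63 → 70 → 74 → 79 → 85 → 92 → 100

Answer: 100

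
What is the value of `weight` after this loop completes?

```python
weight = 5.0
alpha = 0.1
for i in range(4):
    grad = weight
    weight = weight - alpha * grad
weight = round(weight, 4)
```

Gradient descent: w = 5.0 * (1 - 0.1)^4
`weight` takes the values: 5.0 → 4.5 → 4.05 → 3.645 → 3.2805

Answer: 3.2805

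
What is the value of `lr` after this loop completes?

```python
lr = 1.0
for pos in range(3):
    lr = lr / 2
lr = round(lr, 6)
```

Halving LR 3 times: 1 / 2^3
`lr` takes the values: 1.0 → 0.5 → 0.25 → 0.125

Answer: 0.125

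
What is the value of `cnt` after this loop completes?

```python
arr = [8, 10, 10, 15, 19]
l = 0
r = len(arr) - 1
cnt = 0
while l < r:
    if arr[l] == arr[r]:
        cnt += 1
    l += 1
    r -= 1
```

Count matching pairs from ends
`cnt` takes the values: 0

Answer: 0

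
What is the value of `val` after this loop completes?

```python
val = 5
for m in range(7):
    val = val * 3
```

Multiply by 3, 7 times: 5 * 3^7 = 10935
`val` takes the values: 5 → 15 → 45 → 135 → 405 → 1215 → 3645 → 10935

Answer: 10935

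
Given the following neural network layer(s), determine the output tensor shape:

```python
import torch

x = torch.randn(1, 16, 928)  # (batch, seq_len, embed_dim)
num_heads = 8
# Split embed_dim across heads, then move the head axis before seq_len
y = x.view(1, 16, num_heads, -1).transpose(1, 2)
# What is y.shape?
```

Input: (1, 16, 928) -> head_dim = 928 // 8 = 116; after view: (1, 16, 8, 116) -> after transpose(1, 2): (1, 8, 16, 116) -> Output: (1, 8, 16, 116)

Answer: (1, 8, 16, 116)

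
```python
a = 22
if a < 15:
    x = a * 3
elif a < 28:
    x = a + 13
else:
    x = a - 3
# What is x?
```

Trace:
`a = 22` → a = 22
`if a < 15: ...` → a < 15 is False, a < 28 is True → x = 35
So x = 35

Answer: 35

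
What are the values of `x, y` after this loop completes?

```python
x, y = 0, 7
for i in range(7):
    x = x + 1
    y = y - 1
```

x goes 0→7, y goes 7→0
`x, y` takes the values: (0, 7) → (1, 7) → (1, 6) → (2, 6) → (2, 5) → (3, 5) → (3, 4) → (4, 4) → (4, 3) → (5, 3) → (5, 2) → (6, 2) → (6, 1) → (7, 1) → (7, 0)

Answer: 7, 0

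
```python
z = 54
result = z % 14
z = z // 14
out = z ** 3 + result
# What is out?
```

Trace:
`z = 54` → z = 54
`result = z % 14` → result = 12
`z = z // 14` → z = 3
`out = z ** 3 + result` → out = 39
So out = 39

Answer: 39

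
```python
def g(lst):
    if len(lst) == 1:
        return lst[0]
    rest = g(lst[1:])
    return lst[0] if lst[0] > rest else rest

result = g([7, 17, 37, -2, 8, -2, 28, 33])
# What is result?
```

Recursive max over [7, 17, 37, -2, 8, -2, 28, 33] = 37

Answer: 37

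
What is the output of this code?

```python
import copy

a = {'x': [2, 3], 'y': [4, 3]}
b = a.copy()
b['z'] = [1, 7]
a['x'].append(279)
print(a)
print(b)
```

Key concept: shallow copy of dict with mutable values.
Step by step:
`a = {'x': [2, 3], 'y': [4, 3]}` → a = {'x': [2, 3], 'y': [4, 3]}
`b = a.copy()` → b = {'x': [2, 3], 'y': [4, 3]}
`b['z'] = [1, 7]` → b = {'x': [2, 3], 'y': [4, 3], 'z': [1, 7]}
`a['x'].append(279)` → a = {'x': [2, 3, 279], 'y': [4, 3]}; b = {'x': [2, 3, 279], 'y': [4, 3], 'z': [1, 7]}
`print(a)` → prints {'x': [2, 3, 279], 'y': [4, 3]}
`print(b)` → prints {'x': [2, 3, 279], 'y': [4, 3], 'z': [1, 7]}

Answer:
{'x': [2, 3, 279], 'y': [4, 3]}
{'x': [2, 3, 279], 'y': [4, 3], 'z': [1, 7]}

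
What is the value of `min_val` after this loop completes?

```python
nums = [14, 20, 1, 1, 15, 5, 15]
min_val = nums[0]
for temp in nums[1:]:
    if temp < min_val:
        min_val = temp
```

Minimum of [14, 20, 1, 1, 15, 5, 15]
`min_val` takes the values: 14 → 1

Answer: 1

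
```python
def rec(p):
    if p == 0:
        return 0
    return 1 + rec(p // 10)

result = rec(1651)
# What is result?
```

Count of digits of 1651: 4

Answer: 4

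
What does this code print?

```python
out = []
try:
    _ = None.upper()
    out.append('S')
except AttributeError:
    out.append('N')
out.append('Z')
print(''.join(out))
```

Execution trace: 'N' (except AttributeError) → 'Z' (after the try/except). Output: NZ

Answer: NZ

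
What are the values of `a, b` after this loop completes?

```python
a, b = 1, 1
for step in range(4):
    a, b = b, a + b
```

Fibonacci: after 4 iterations
`a, b` takes the values: (1, 1) → (1, 2) → (2, 3) → (3, 5) → (5, 8)

Answer: 5, 8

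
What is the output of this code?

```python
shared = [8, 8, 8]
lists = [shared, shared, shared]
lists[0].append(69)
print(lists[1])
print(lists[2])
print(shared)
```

Key concept: list of same reference.
Step by step:
`shared = [8, 8, 8]` → shared = [8, 8, 8]
`lists = [shared, shared, shared]` → lists = [[8, 8, 8], [8, 8, 8], [8, 8, 8]]
`lists[0].append(69)` → shared = [8, 8, 8, 69]; lists = [[8, 8, 8, 69], [8, 8, 8, 69], [8, 8, 8, 69]]
`print(lists[1])` → prints [8, 8, 8, 69]
`print(lists[2])` → prints [8, 8, 8, 69]
`print(shared)` → prints [8, 8, 8, 69]

Answer:
[8, 8, 8, 69]
[8, 8, 8, 69]
[8, 8, 8, 69]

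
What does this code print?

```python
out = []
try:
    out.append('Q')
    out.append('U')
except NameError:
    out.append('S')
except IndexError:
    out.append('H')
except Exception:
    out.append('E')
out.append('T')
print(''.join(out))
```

Execution trace: 'Q' (try body) → 'U' (try body, no exception) → 'T' (after the try/except). Output: QUT

Answer: QUT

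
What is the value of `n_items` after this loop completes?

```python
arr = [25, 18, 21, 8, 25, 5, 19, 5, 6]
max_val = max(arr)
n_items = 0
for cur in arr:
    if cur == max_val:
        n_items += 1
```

Count of max value 25 in [25, 18, 21, 8, 25, 5, 19, 5, 6]
`n_items` takes the values: 0 → 1 → 2

Answer: 2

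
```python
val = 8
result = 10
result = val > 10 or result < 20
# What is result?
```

Trace:
`val = 8` → val = 8
`result = 10` → result = 10
`result = val > 10 or result < 20` → result = True
So result = True

Answer: True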